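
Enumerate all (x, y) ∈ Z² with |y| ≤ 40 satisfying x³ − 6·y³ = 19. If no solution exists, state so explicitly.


The equation is x³ - 6y³ = 19. For fixed y, x³ = 6·y³ + 19, so a solution requires the RHS to be a perfect cube.
Strategy: iterate y from -40 to 40, compute RHS = 6·y³ + 19, and check whether it is a (positive or negative) perfect cube.
Check small values of y:
  y = 0: RHS = 19 is not a perfect cube.
  y = 1: RHS = 25 is not a perfect cube.
  y = -1: RHS = 13 is not a perfect cube.
  y = 2: RHS = 67 is not a perfect cube.
  y = -2: RHS = -29 is not a perfect cube.
  y = 3: RHS = 181 is not a perfect cube.
  y = -3: RHS = -143 is not a perfect cube.
Continuing the search up to |y| = 40 finds no solutions either.
No (x, y) in the scanned range satisfies the equation.

No integer solutions with |y| ≤ 40.


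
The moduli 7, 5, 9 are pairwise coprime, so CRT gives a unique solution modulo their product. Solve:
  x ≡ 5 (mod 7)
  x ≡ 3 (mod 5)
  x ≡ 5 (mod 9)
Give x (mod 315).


Moduli 7, 5, 9 are pairwise coprime; by CRT there is a unique solution modulo M = 7 · 5 · 9 = 315.
Solve pairwise, accumulating the modulus:
  Start with x ≡ 5 (mod 7).
  Combine with x ≡ 3 (mod 5): since gcd(7, 5) = 1, we get a unique residue mod 35.
    Write x = 5 + 7·t and substitute into x ≡ 3 (mod 5): 7·t ≡ 3 − 5 = -2 (mod 5).
    Reduce coefficients mod 5: 2·t ≡ 3 (mod 5).
    The inverse of 2 mod 5 is 3 (since 2·3 = 6 = 1·5 + 1), so t ≡ 3·3 = 9 ≡ 4 (mod 5).
    Then x = 5 + 7·4 = 33, valid modulo lcm(7, 5) = 35: x ≡ 33 (mod 35).
  Combine with x ≡ 5 (mod 9): since gcd(35, 9) = 1, we get a unique residue mod 315.
    Write x = 33 + 35·t and substitute into x ≡ 5 (mod 9): 35·t ≡ 5 − 33 = -28 (mod 9).
    Reduce coefficients mod 9: 8·t ≡ 8 (mod 9).
    The inverse of 8 mod 9 is 8 (since 8·8 = 64 = 7·9 + 1), so t ≡ 8·8 = 64 ≡ 1 (mod 9).
    Then x = 33 + 35·1 = 68, valid modulo lcm(35, 9) = 315: x ≡ 68 (mod 315).
Verify: 68 mod 7 = 5 ✓, 68 mod 5 = 3 ✓, 68 mod 9 = 5 ✓.

x ≡ 68 (mod 315).


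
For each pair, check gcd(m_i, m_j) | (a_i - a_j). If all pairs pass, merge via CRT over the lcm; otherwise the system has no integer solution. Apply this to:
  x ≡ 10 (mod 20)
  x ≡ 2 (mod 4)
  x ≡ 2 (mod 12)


Moduli 20, 4, 12 are not pairwise coprime, so CRT works modulo lcm(m_i) when all pairwise compatibility conditions hold.
Pairwise compatibility: gcd(m_i, m_j) must divide a_i - a_j for every pair.
Merge one congruence at a time:
  Start: x ≡ 10 (mod 20).
  Combine with x ≡ 2 (mod 4): gcd(20, 4) = 4; 2 - 10 = -8, which IS divisible by 4, so compatible.
    Write x = 10 + 20·t and substitute into x ≡ 2 (mod 4): 20·t ≡ 2 − 10 = -8 (mod 4).
    Divide the congruence (and modulus) by g = 4: 5·t ≡ -2 (mod 1).
    Modulo 1 every t works; take t = 0.
    Then x = 10 + 20·0 = 10, valid modulo lcm(20, 4) = 20: x ≡ 10 (mod 20).
  Combine with x ≡ 2 (mod 12): gcd(20, 12) = 4; 2 - 10 = -8, which IS divisible by 4, so compatible.
    Write x = 10 + 20·t and substitute into x ≡ 2 (mod 12): 20·t ≡ 2 − 10 = -8 (mod 12).
    Divide the congruence (and modulus) by g = 4: 5·t ≡ -2 (mod 3).
    Reduce coefficients mod 3: 2·t ≡ 1 (mod 3).
    The inverse of 2 mod 3 is 2 (since 2·2 = 4 = 1·3 + 1), so t ≡ 2·1 = 2 ≡ 2 (mod 3).
    Then x = 10 + 20·2 = 50, valid modulo lcm(20, 12) = 60: x ≡ 50 (mod 60).
Verify: 50 mod 20 = 10, 50 mod 4 = 2, 50 mod 12 = 2.

x ≡ 50 (mod 60).


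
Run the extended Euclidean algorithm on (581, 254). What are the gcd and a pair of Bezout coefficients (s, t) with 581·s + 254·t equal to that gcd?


Euclidean algorithm on (581, 254) — divide until remainder is 0:
  581 = 2 · 254 + 73
  254 = 3 · 73 + 35
  73 = 2 · 35 + 3
  35 = 11 · 3 + 2
  3 = 1 · 2 + 1
  2 = 2 · 1 + 0
gcd(581, 254) = 1.
Track Bezout coefficients alongside the remainders: start with r₀ = 581 = a·1 + b·0 (s = 1, t = 0) and r₁ = 254 = a·0 + b·1 (s = 0, t = 1); each new remainder r_{k+1} = r_{k-1} − q_k·r_k inherits s_{k+1} = s_{k-1} − q_k·s_k, t_{k+1} = t_{k-1} − q_k·t_k, so r_k = a·s_k + b·t_k at every step:
  q = 2: r = 73, s = 1 − 2·0 = 1, t = 0 − 2·1 = -2  (check: 581·1 + 254·(-2) = 73)
  q = 3: r = 35, s = 0 − 3·1 = -3, t = 1 − 3·(-2) = 7  (check: 581·(-3) + 254·7 = 35)
  q = 2: r = 3, s = 1 − 2·(-3) = 7, t = -2 − 2·7 = -16  (check: 581·7 + 254·(-16) = 3)
  q = 11: r = 2, s = -3 − 11·7 = -80, t = 7 − 11·(-16) = 183  (check: 581·(-80) + 254·183 = 2)
  q = 1: r = 1, s = 7 − 1·(-80) = 87, t = -16 − 1·183 = -199  (check: 581·87 + 254·(-199) = 1)
The row with r = 1 (the gcd) gives the Bezout coefficients s = 87, t = -199.
Result: 581 · (87) + 254 · (-199) = 1.

gcd(581, 254) = 1; s = 87, t = -199 (check: 581·87 + 254·(-199) = 1).


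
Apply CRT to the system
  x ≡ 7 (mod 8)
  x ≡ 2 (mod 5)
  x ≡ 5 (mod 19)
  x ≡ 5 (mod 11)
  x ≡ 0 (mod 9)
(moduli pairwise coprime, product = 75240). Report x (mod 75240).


Product of moduli M = 8 · 5 · 19 · 11 · 9 = 75240.
Merge one congruence at a time:
  Start: x ≡ 7 (mod 8).
  Combine with x ≡ 2 (mod 5); new modulus lcm = 40.
    Write x = 7 + 8·t and substitute into x ≡ 2 (mod 5): 8·t ≡ 2 − 7 = -5 (mod 5).
    Reduce coefficients mod 5: 3·t ≡ 0 (mod 5).
    The inverse of 3 mod 5 is 2 (since 3·2 = 6 = 1·5 + 1), so t ≡ 2·0 = 0 ≡ 0 (mod 5).
    Then x = 7 + 8·0 = 7, valid modulo lcm(8, 5) = 40: x ≡ 7 (mod 40).
  Combine with x ≡ 5 (mod 19); new modulus lcm = 760.
    Write x = 7 + 40·t and substitute into x ≡ 5 (mod 19): 40·t ≡ 5 − 7 = -2 (mod 19).
    Reduce coefficients mod 19: 2·t ≡ 17 (mod 19).
    The inverse of 2 mod 19 is 10 (since 2·10 = 20 = 1·19 + 1), so t ≡ 10·17 = 170 ≡ 18 (mod 19).
    Then x = 7 + 40·18 = 727, valid modulo lcm(40, 19) = 760: x ≡ 727 (mod 760).
  Combine with x ≡ 5 (mod 11); new modulus lcm = 8360.
    Write x = 727 + 760·t and substitute into x ≡ 5 (mod 11): 760·t ≡ 5 − 727 = -722 (mod 11).
    Reduce coefficients mod 11: 1·t ≡ 4 (mod 11).
    So t ≡ 4 (mod 11).
    Then x = 727 + 760·4 = 3767, valid modulo lcm(760, 11) = 8360: x ≡ 3767 (mod 8360).
  Combine with x ≡ 0 (mod 9); new modulus lcm = 75240.
    Write x = 3767 + 8360·t and substitute into x ≡ 0 (mod 9): 8360·t ≡ 0 − 3767 = -3767 (mod 9).
    Reduce coefficients mod 9: 8·t ≡ 4 (mod 9).
    The inverse of 8 mod 9 is 8 (since 8·8 = 64 = 7·9 + 1), so t ≡ 8·4 = 32 ≡ 5 (mod 9).
    Then x = 3767 + 8360·5 = 45567, valid modulo lcm(8360, 9) = 75240: x ≡ 45567 (mod 75240).
Verify against each original: 45567 mod 8 = 7, 45567 mod 5 = 2, 45567 mod 19 = 5, 45567 mod 11 = 5, 45567 mod 9 = 0.

x ≡ 45567 (mod 75240).


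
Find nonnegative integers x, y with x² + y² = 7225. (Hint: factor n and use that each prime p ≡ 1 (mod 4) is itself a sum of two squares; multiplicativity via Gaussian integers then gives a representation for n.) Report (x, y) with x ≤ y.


Step 1: Factor n = 7225 = 5^2 · 17^2.
Step 2: Check the mod-4 condition on each prime factor: 5 ≡ 1 (mod 4), exponent 2; 17 ≡ 1 (mod 4), exponent 2.
All primes ≡ 3 (mod 4) appear to even exponent (or don't appear), so by the two-squares theorem n IS expressible as a sum of two squares.
Step 3: Build a representation. Group n = k² · m with k = 5 and m = 17 · 17 = 289 (a product of primes ≡ 1 (mod 4)); a representation of m scales to one of n via (k·x)² + (k·y)² = k²(x² + y²). Each prime p ≡ 1 (mod 4) is itself a sum of two squares; find a² by testing p − a² for a perfect square:
  17: 17 − 1² = 16 = 4² ⇒ 17 = 1² + 4².
  Combine using the Brahmagupta–Fibonacci identity (a² + b²)(c² + d²) = (ac − bd)² + (ad + bc)² = (ac + bd)² + (ad − bc)²:
  17 · 17 = 289: from (1² + 4²)(1² + 4²), take (1·1 − 4·4, 1·4 + 4·1) = (1 − 16, 4 + 4) = (-15, 8); dropping signs (only squares matter) gives (15, 8); check 15² + 8² = 225 + 64 = 289 ✓.
  Scale by k = 5: (5·15, 5·8) = (75, 40).
Step 4: Order so x ≤ y and verify: 40² + 75² = 1600 + 5625 = 7225 = n. ✓

n = 7225 = 40² + 75² (one valid representation with x ≤ y).


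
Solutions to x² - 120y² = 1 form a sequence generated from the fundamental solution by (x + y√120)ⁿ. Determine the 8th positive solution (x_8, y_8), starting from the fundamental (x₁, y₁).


Step 1: Find the fundamental solution (x₁, y₁) of x² - 120y² = 1.
  Expand √120 as a continued fraction. a₀ = ⌊√120⌋ = 10; iterate m_{k+1} = d_k·a_k − m_k, d_{k+1} = (120 − m_{k+1}²)/d_k, a_{k+1} = ⌊(a₀ + m_{k+1})/d_{k+1}⌋ (starting m₀ = 0, d₀ = 1), with convergents p_k = a_k·p_{k-1} + p_{k-2}, q_k = a_k·q_{k-1} + q_{k-2} (p₋₁ = 1, q₋₁ = 0):
  k = 0: a₀ = 10; p₀/q₀ = 10/1; p₀² − 120·q₀² = 100 − 120 = -20.
  k = 1: m = 10, d = 20, a = ⌊(10 + 10)/20⌋ = 1; p/q = (1·10 + 1)/(1·1 + 0) = 11/1; p² − 120·q² = 121 − 120 = 1.
  The first convergent with p² − 120·q² = 1 gives the fundamental solution (x₁, y₁) = (11, 1).
Step 2: Apply the recurrence (x_{n+1}, y_{n+1}) = (x₁x_n + 120y₁y_n, x₁y_n + y₁x_n) repeatedly.
  From (x_1, y_1) = (11, 1): x_2 = 11·11 + 120·1·1 = 241; y_2 = 11·1 + 1·11 = 22.
  From (x_2, y_2) = (241, 22): x_3 = 11·241 + 120·1·22 = 5291; y_3 = 11·22 + 1·241 = 483.
  From (x_3, y_3) = (5291, 483): x_4 = 11·5291 + 120·1·483 = 116161; y_4 = 11·483 + 1·5291 = 10604.
  From (x_4, y_4) = (116161, 10604): x_5 = 11·116161 + 120·1·10604 = 2550251; y_5 = 11·10604 + 1·116161 = 232805.
  From (x_5, y_5) = (2550251, 232805): x_6 = 11·2550251 + 120·1·232805 = 55989361; y_6 = 11·232805 + 1·2550251 = 5111106.
  From (x_6, y_6) = (55989361, 5111106): x_7 = 11·55989361 + 120·1·5111106 = 1229215691; y_7 = 11·5111106 + 1·55989361 = 112211527.
  From (x_7, y_7) = (1229215691, 112211527): x_8 = 11·1229215691 + 120·1·112211527 = 26986755841; y_8 = 11·112211527 + 1·1229215691 = 2463542488.
Step 3: Verify x_8² - 120·y_8² = 728284990821747617281 - 728284990821747617280 = 1 (should be 1). ✓

(x_1, y_1) = (11, 1); (x_8, y_8) = (26986755841, 2463542488).


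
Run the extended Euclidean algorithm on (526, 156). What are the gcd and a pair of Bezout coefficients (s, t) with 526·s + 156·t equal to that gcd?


Euclidean algorithm on (526, 156) — divide until remainder is 0:
  526 = 3 · 156 + 58
  156 = 2 · 58 + 40
  58 = 1 · 40 + 18
  40 = 2 · 18 + 4
  18 = 4 · 4 + 2
  4 = 2 · 2 + 0
gcd(526, 156) = 2.
Track Bezout coefficients alongside the remainders: start with r₀ = 526 = a·1 + b·0 (s = 1, t = 0) and r₁ = 156 = a·0 + b·1 (s = 0, t = 1); each new remainder r_{k+1} = r_{k-1} − q_k·r_k inherits s_{k+1} = s_{k-1} − q_k·s_k, t_{k+1} = t_{k-1} − q_k·t_k, so r_k = a·s_k + b·t_k at every step:
  q = 3: r = 58, s = 1 − 3·0 = 1, t = 0 − 3·1 = -3  (check: 526·1 + 156·(-3) = 58)
  q = 2: r = 40, s = 0 − 2·1 = -2, t = 1 − 2·(-3) = 7  (check: 526·(-2) + 156·7 = 40)
  q = 1: r = 18, s = 1 − 1·(-2) = 3, t = -3 − 1·7 = -10  (check: 526·3 + 156·(-10) = 18)
  q = 2: r = 4, s = -2 − 2·3 = -8, t = 7 − 2·(-10) = 27  (check: 526·(-8) + 156·27 = 4)
  q = 4: r = 2, s = 3 − 4·(-8) = 35, t = -10 − 4·27 = -118  (check: 526·35 + 156·(-118) = 2)
The row with r = 2 (the gcd) gives the Bezout coefficients s = 35, t = -118.
Result: 526 · (35) + 156 · (-118) = 2.

gcd(526, 156) = 2; s = 35, t = -118 (check: 526·35 + 156·(-118) = 2).


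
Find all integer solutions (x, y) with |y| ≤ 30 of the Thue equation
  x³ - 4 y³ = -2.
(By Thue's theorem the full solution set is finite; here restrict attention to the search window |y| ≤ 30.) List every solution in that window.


The equation is x³ - 4y³ = -2. For fixed y, x³ = 4·y³ − 2, so a solution requires the RHS to be a perfect cube.
Strategy: iterate y from -30 to 30, compute RHS = 4·y³ − 2, and check whether it is a (positive or negative) perfect cube.
Check small values of y:
  y = 0: RHS = -2 is not a perfect cube.
  y = 1: RHS = 2 is not a perfect cube.
  y = -1: RHS = -6 is not a perfect cube.
  y = 2: RHS = 30 is not a perfect cube.
  y = -2: RHS = -34 is not a perfect cube.
  y = 3: RHS = 106 is not a perfect cube.
  y = -3: RHS = -110 is not a perfect cube.
Continuing the search up to |y| = 30 finds no solutions either.
No (x, y) in the scanned range satisfies the equation.

No integer solutions with |y| ≤ 30.


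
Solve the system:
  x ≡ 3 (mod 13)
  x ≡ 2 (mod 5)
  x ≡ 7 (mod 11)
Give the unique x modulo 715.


Moduli 13, 5, 11 are pairwise coprime; by CRT there is a unique solution modulo M = 13 · 5 · 11 = 715.
Solve pairwise, accumulating the modulus:
  Start with x ≡ 3 (mod 13).
  Combine with x ≡ 2 (mod 5): since gcd(13, 5) = 1, we get a unique residue mod 65.
    Write x = 3 + 13·t and substitute into x ≡ 2 (mod 5): 13·t ≡ 2 − 3 = -1 (mod 5).
    Reduce coefficients mod 5: 3·t ≡ 4 (mod 5).
    The inverse of 3 mod 5 is 2 (since 3·2 = 6 = 1·5 + 1), so t ≡ 2·4 = 8 ≡ 3 (mod 5).
    Then x = 3 + 13·3 = 42, valid modulo lcm(13, 5) = 65: x ≡ 42 (mod 65).
  Combine with x ≡ 7 (mod 11): since gcd(65, 11) = 1, we get a unique residue mod 715.
    Write x = 42 + 65·t and substitute into x ≡ 7 (mod 11): 65·t ≡ 7 − 42 = -35 (mod 11).
    Reduce coefficients mod 11: 10·t ≡ 9 (mod 11).
    The inverse of 10 mod 11 is 10 (since 10·10 = 100 = 9·11 + 1), so t ≡ 10·9 = 90 ≡ 2 (mod 11).
    Then x = 42 + 65·2 = 172, valid modulo lcm(65, 11) = 715: x ≡ 172 (mod 715).
Verify: 172 mod 13 = 3 ✓, 172 mod 5 = 2 ✓, 172 mod 11 = 7 ✓.

x ≡ 172 (mod 715).


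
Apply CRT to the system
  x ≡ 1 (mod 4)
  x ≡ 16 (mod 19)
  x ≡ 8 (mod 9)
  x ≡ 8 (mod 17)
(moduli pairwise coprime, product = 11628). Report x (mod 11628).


Product of moduli M = 4 · 19 · 9 · 17 = 11628.
Merge one congruence at a time:
  Start: x ≡ 1 (mod 4).
  Combine with x ≡ 16 (mod 19); new modulus lcm = 76.
    Write x = 1 + 4·t and substitute into x ≡ 16 (mod 19): 4·t ≡ 16 − 1 = 15 (mod 19).
    The inverse of 4 mod 19 is 5 (since 4·5 = 20 = 1·19 + 1), so t ≡ 5·15 = 75 ≡ 18 (mod 19).
    Then x = 1 + 4·18 = 73, valid modulo lcm(4, 19) = 76: x ≡ 73 (mod 76).
  Combine with x ≡ 8 (mod 9); new modulus lcm = 684.
    Write x = 73 + 76·t and substitute into x ≡ 8 (mod 9): 76·t ≡ 8 − 73 = -65 (mod 9).
    Reduce coefficients mod 9: 4·t ≡ 7 (mod 9).
    The inverse of 4 mod 9 is 7 (since 4·7 = 28 = 3·9 + 1), so t ≡ 7·7 = 49 ≡ 4 (mod 9).
    Then x = 73 + 76·4 = 377, valid modulo lcm(76, 9) = 684: x ≡ 377 (mod 684).
  Combine with x ≡ 8 (mod 17); new modulus lcm = 11628.
    Write x = 377 + 684·t and substitute into x ≡ 8 (mod 17): 684·t ≡ 8 − 377 = -369 (mod 17).
    Reduce coefficients mod 17: 4·t ≡ 5 (mod 17).
    The inverse of 4 mod 17 is 13 (since 4·13 = 52 = 3·17 + 1), so t ≡ 13·5 = 65 ≡ 14 (mod 17).
    Then x = 377 + 684·14 = 9953, valid modulo lcm(684, 17) = 11628: x ≡ 9953 (mod 11628).
Verify against each original: 9953 mod 4 = 1, 9953 mod 19 = 16, 9953 mod 9 = 8, 9953 mod 17 = 8.

x ≡ 9953 (mod 11628).


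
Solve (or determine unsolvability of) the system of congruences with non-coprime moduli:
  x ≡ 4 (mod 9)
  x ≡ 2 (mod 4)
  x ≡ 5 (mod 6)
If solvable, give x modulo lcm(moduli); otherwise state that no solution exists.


Moduli 9, 4, 6 are not pairwise coprime, so CRT works modulo lcm(m_i) when all pairwise compatibility conditions hold.
Pairwise compatibility: gcd(m_i, m_j) must divide a_i - a_j for every pair.
Merge one congruence at a time:
  Start: x ≡ 4 (mod 9).
  Combine with x ≡ 2 (mod 4): gcd(9, 4) = 1; 2 - 4 = -2, which IS divisible by 1, so compatible.
    Write x = 4 + 9·t and substitute into x ≡ 2 (mod 4): 9·t ≡ 2 − 4 = -2 (mod 4).
    Reduce coefficients mod 4: 1·t ≡ 2 (mod 4).
    So t ≡ 2 (mod 4).
    Then x = 4 + 9·2 = 22, valid modulo lcm(9, 4) = 36: x ≡ 22 (mod 36).
  Combine with x ≡ 5 (mod 6): gcd(36, 6) = 6, and 5 - 22 = -17 is NOT divisible by 6.
    ⇒ system is inconsistent (no integer solution).

No solution (the system is inconsistent).


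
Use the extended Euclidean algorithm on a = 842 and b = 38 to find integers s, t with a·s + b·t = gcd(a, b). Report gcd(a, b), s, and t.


Euclidean algorithm on (842, 38) — divide until remainder is 0:
  842 = 22 · 38 + 6
  38 = 6 · 6 + 2
  6 = 3 · 2 + 0
gcd(842, 38) = 2.
Track Bezout coefficients alongside the remainders: start with r₀ = 842 = a·1 + b·0 (s = 1, t = 0) and r₁ = 38 = a·0 + b·1 (s = 0, t = 1); each new remainder r_{k+1} = r_{k-1} − q_k·r_k inherits s_{k+1} = s_{k-1} − q_k·s_k, t_{k+1} = t_{k-1} − q_k·t_k, so r_k = a·s_k + b·t_k at every step:
  q = 22: r = 6, s = 1 − 22·0 = 1, t = 0 − 22·1 = -22  (check: 842·1 + 38·(-22) = 6)
  q = 6: r = 2, s = 0 − 6·1 = -6, t = 1 − 6·(-22) = 133  (check: 842·(-6) + 38·133 = 2)
The row with r = 2 (the gcd) gives the Bezout coefficients s = -6, t = 133.
Result: 842 · (-6) + 38 · (133) = 2.

gcd(842, 38) = 2; s = -6, t = 133 (check: 842·(-6) + 38·133 = 2).


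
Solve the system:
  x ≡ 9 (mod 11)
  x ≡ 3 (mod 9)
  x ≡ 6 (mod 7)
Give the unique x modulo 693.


Moduli 11, 9, 7 are pairwise coprime; by CRT there is a unique solution modulo M = 11 · 9 · 7 = 693.
Solve pairwise, accumulating the modulus:
  Start with x ≡ 9 (mod 11).
  Combine with x ≡ 3 (mod 9): since gcd(11, 9) = 1, we get a unique residue mod 99.
    Write x = 9 + 11·t and substitute into x ≡ 3 (mod 9): 11·t ≡ 3 − 9 = -6 (mod 9).
    Reduce coefficients mod 9: 2·t ≡ 3 (mod 9).
    The inverse of 2 mod 9 is 5 (since 2·5 = 10 = 1·9 + 1), so t ≡ 5·3 = 15 ≡ 6 (mod 9).
    Then x = 9 + 11·6 = 75, valid modulo lcm(11, 9) = 99: x ≡ 75 (mod 99).
  Combine with x ≡ 6 (mod 7): since gcd(99, 7) = 1, we get a unique residue mod 693.
    Write x = 75 + 99·t and substitute into x ≡ 6 (mod 7): 99·t ≡ 6 − 75 = -69 (mod 7).
    Reduce coefficients mod 7: 1·t ≡ 1 (mod 7).
    So t ≡ 1 (mod 7).
    Then x = 75 + 99·1 = 174, valid modulo lcm(99, 7) = 693: x ≡ 174 (mod 693).
Verify: 174 mod 11 = 9 ✓, 174 mod 9 = 3 ✓, 174 mod 7 = 6 ✓.

x ≡ 174 (mod 693).


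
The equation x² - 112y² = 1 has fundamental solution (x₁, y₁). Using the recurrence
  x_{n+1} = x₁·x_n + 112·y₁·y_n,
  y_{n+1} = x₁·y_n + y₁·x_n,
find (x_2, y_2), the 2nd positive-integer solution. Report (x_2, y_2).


Step 1: Find the fundamental solution (x₁, y₁) of x² - 112y² = 1.
  Expand √112 as a continued fraction. a₀ = ⌊√112⌋ = 10; iterate m_{k+1} = d_k·a_k − m_k, d_{k+1} = (112 − m_{k+1}²)/d_k, a_{k+1} = ⌊(a₀ + m_{k+1})/d_{k+1}⌋ (starting m₀ = 0, d₀ = 1), with convergents p_k = a_k·p_{k-1} + p_{k-2}, q_k = a_k·q_{k-1} + q_{k-2} (p₋₁ = 1, q₋₁ = 0):
  k = 0: a₀ = 10; p₀/q₀ = 10/1; p₀² − 112·q₀² = 100 − 112 = -12.
  k = 1: m = 10, d = 12, a = ⌊(10 + 10)/12⌋ = 1; p/q = (1·10 + 1)/(1·1 + 0) = 11/1; p² − 112·q² = 121 − 112 = 9.
  k = 2: m = 2, d = 9, a = ⌊(10 + 2)/9⌋ = 1; p/q = (1·11 + 10)/(1·1 + 1) = 21/2; p² − 112·q² = 441 − 448 = -7.
  k = 3: m = 7, d = 7, a = ⌊(10 + 7)/7⌋ = 2; p/q = (2·21 + 11)/(2·2 + 1) = 53/5; p² − 112·q² = 2809 − 2800 = 9.
  k = 4: m = 7, d = 9, a = ⌊(10 + 7)/9⌋ = 1; p/q = (1·53 + 21)/(1·5 + 2) = 74/7; p² − 112·q² = 5476 − 5488 = -12.
  k = 5: m = 2, d = 12, a = ⌊(10 + 2)/12⌋ = 1; p/q = (1·74 + 53)/(1·7 + 5) = 127/12; p² − 112·q² = 16129 − 16128 = 1.
  The first convergent with p² − 112·q² = 1 gives the fundamental solution (x₁, y₁) = (127, 12).
Step 2: Apply the recurrence (x_{n+1}, y_{n+1}) = (x₁x_n + 112y₁y_n, x₁y_n + y₁x_n) repeatedly.
  From (x_1, y_1) = (127, 12): x_2 = 127·127 + 112·12·12 = 32257; y_2 = 127·12 + 12·127 = 3048.
Step 3: Verify x_2² - 112·y_2² = 1040514049 - 1040514048 = 1 (should be 1). ✓

(x_1, y_1) = (127, 12); (x_2, y_2) = (32257, 3048).


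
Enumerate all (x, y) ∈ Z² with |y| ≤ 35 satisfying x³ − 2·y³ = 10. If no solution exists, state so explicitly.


The equation is x³ - 2y³ = 10. For fixed y, x³ = 2·y³ + 10, so a solution requires the RHS to be a perfect cube.
Strategy: iterate y from -35 to 35, compute RHS = 2·y³ + 10, and check whether it is a (positive or negative) perfect cube.
Check small values of y:
  y = 0: RHS = 10 is not a perfect cube.
  y = 1: RHS = 12 is not a perfect cube.
  y = -1: RHS = 8 = (2)³ ⇒ x = 2 works.
  y = 2: RHS = 26 is not a perfect cube.
  y = -2: RHS = -6 is not a perfect cube.
  y = 3: RHS = 64 = (4)³ ⇒ x = 4 works.
  y = -3: RHS = -44 is not a perfect cube.
Continuing the search up to |y| = 35 finds no further solutions beyond those listed.
Collected solutions: (2, -1), (4, 3).

Solutions (with |y| ≤ 35): (2, -1), (4, 3).


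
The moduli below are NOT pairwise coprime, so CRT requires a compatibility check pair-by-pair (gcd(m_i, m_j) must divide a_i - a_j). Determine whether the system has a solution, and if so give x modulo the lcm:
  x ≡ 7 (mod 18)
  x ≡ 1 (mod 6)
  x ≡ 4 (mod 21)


Moduli 18, 6, 21 are not pairwise coprime, so CRT works modulo lcm(m_i) when all pairwise compatibility conditions hold.
Pairwise compatibility: gcd(m_i, m_j) must divide a_i - a_j for every pair.
Merge one congruence at a time:
  Start: x ≡ 7 (mod 18).
  Combine with x ≡ 1 (mod 6): gcd(18, 6) = 6; 1 - 7 = -6, which IS divisible by 6, so compatible.
    Write x = 7 + 18·t and substitute into x ≡ 1 (mod 6): 18·t ≡ 1 − 7 = -6 (mod 6).
    Divide the congruence (and modulus) by g = 6: 3·t ≡ -1 (mod 1).
    Modulo 1 every t works; take t = 0.
    Then x = 7 + 18·0 = 7, valid modulo lcm(18, 6) = 18: x ≡ 7 (mod 18).
  Combine with x ≡ 4 (mod 21): gcd(18, 21) = 3; 4 - 7 = -3, which IS divisible by 3, so compatible.
    Write x = 7 + 18·t and substitute into x ≡ 4 (mod 21): 18·t ≡ 4 − 7 = -3 (mod 21).
    Divide the congruence (and modulus) by g = 3: 6·t ≡ -1 (mod 7).
    Reduce coefficients mod 7: 6·t ≡ 6 (mod 7).
    The inverse of 6 mod 7 is 6 (since 6·6 = 36 = 5·7 + 1), so t ≡ 6·6 = 36 ≡ 1 (mod 7).
    Then x = 7 + 18·1 = 25, valid modulo lcm(18, 21) = 126: x ≡ 25 (mod 126).
Verify: 25 mod 18 = 7, 25 mod 6 = 1, 25 mod 21 = 4.

x ≡ 25 (mod 126).


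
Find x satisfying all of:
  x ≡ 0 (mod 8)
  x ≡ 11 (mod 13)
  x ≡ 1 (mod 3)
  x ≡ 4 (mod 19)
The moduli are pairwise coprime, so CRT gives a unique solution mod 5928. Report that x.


Product of moduli M = 8 · 13 · 3 · 19 = 5928.
Merge one congruence at a time:
  Start: x ≡ 0 (mod 8).
  Combine with x ≡ 11 (mod 13); new modulus lcm = 104.
    Write x = 0 + 8·t and substitute into x ≡ 11 (mod 13): 8·t ≡ 11 − 0 = 11 (mod 13).
    The inverse of 8 mod 13 is 5 (since 8·5 = 40 = 3·13 + 1), so t ≡ 5·11 = 55 ≡ 3 (mod 13).
    Then x = 0 + 8·3 = 24, valid modulo lcm(8, 13) = 104: x ≡ 24 (mod 104).
  Combine with x ≡ 1 (mod 3); new modulus lcm = 312.
    Write x = 24 + 104·t and substitute into x ≡ 1 (mod 3): 104·t ≡ 1 − 24 = -23 (mod 3).
    Reduce coefficients mod 3: 2·t ≡ 1 (mod 3).
    The inverse of 2 mod 3 is 2 (since 2·2 = 4 = 1·3 + 1), so t ≡ 2·1 = 2 ≡ 2 (mod 3).
    Then x = 24 + 104·2 = 232, valid modulo lcm(104, 3) = 312: x ≡ 232 (mod 312).
  Combine with x ≡ 4 (mod 19); new modulus lcm = 5928.
    Write x = 232 + 312·t and substitute into x ≡ 4 (mod 19): 312·t ≡ 4 − 232 = -228 (mod 19).
    Reduce coefficients mod 19: 8·t ≡ 0 (mod 19).
    The inverse of 8 mod 19 is 12 (since 8·12 = 96 = 5·19 + 1), so t ≡ 12·0 = 0 ≡ 0 (mod 19).
    Then x = 232 + 312·0 = 232, valid modulo lcm(312, 19) = 5928: x ≡ 232 (mod 5928).
Verify against each original: 232 mod 8 = 0, 232 mod 13 = 11, 232 mod 3 = 1, 232 mod 19 = 4.

x ≡ 232 (mod 5928).


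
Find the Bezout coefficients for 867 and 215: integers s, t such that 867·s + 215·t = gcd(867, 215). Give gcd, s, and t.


Euclidean algorithm on (867, 215) — divide until remainder is 0:
  867 = 4 · 215 + 7
  215 = 30 · 7 + 5
  7 = 1 · 5 + 2
  5 = 2 · 2 + 1
  2 = 2 · 1 + 0
gcd(867, 215) = 1.
Track Bezout coefficients alongside the remainders: start with r₀ = 867 = a·1 + b·0 (s = 1, t = 0) and r₁ = 215 = a·0 + b·1 (s = 0, t = 1); each new remainder r_{k+1} = r_{k-1} − q_k·r_k inherits s_{k+1} = s_{k-1} − q_k·s_k, t_{k+1} = t_{k-1} − q_k·t_k, so r_k = a·s_k + b·t_k at every step:
  q = 4: r = 7, s = 1 − 4·0 = 1, t = 0 − 4·1 = -4  (check: 867·1 + 215·(-4) = 7)
  q = 30: r = 5, s = 0 − 30·1 = -30, t = 1 − 30·(-4) = 121  (check: 867·(-30) + 215·121 = 5)
  q = 1: r = 2, s = 1 − 1·(-30) = 31, t = -4 − 1·121 = -125  (check: 867·31 + 215·(-125) = 2)
  q = 2: r = 1, s = -30 − 2·31 = -92, t = 121 − 2·(-125) = 371  (check: 867·(-92) + 215·371 = 1)
The row with r = 1 (the gcd) gives the Bezout coefficients s = -92, t = 371.
Result: 867 · (-92) + 215 · (371) = 1.

gcd(867, 215) = 1; s = -92, t = 371 (check: 867·(-92) + 215·371 = 1).


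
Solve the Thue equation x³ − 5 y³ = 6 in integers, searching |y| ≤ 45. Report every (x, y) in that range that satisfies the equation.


The equation is x³ - 5y³ = 6. For fixed y, x³ = 5·y³ + 6, so a solution requires the RHS to be a perfect cube.
Strategy: iterate y from -45 to 45, compute RHS = 5·y³ + 6, and check whether it is a (positive or negative) perfect cube.
Check small values of y:
  y = 0: RHS = 6 is not a perfect cube.
  y = 1: RHS = 11 is not a perfect cube.
  y = -1: RHS = 1 = (1)³ ⇒ x = 1 works.
  y = 2: RHS = 46 is not a perfect cube.
  y = -2: RHS = -34 is not a perfect cube.
  y = 3: RHS = 141 is not a perfect cube.
  y = -3: RHS = -129 is not a perfect cube.
Continuing the search up to |y| = 45 finds no further solutions beyond those listed.
Collected solutions: (1, -1).

Solutions (with |y| ≤ 45): (1, -1).


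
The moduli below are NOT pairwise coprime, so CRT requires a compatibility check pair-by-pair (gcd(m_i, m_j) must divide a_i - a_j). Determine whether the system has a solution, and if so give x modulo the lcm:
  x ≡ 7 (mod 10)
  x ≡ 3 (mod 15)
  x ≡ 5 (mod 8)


Moduli 10, 15, 8 are not pairwise coprime, so CRT works modulo lcm(m_i) when all pairwise compatibility conditions hold.
Pairwise compatibility: gcd(m_i, m_j) must divide a_i - a_j for every pair.
Merge one congruence at a time:
  Start: x ≡ 7 (mod 10).
  Combine with x ≡ 3 (mod 15): gcd(10, 15) = 5, and 3 - 7 = -4 is NOT divisible by 5.
    ⇒ system is inconsistent (no integer solution).

No solution (the system is inconsistent).


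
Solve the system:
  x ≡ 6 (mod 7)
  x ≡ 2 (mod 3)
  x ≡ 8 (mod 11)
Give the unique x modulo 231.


Moduli 7, 3, 11 are pairwise coprime; by CRT there is a unique solution modulo M = 7 · 3 · 11 = 231.
Solve pairwise, accumulating the modulus:
  Start with x ≡ 6 (mod 7).
  Combine with x ≡ 2 (mod 3): since gcd(7, 3) = 1, we get a unique residue mod 21.
    Write x = 6 + 7·t and substitute into x ≡ 2 (mod 3): 7·t ≡ 2 − 6 = -4 (mod 3).
    Reduce coefficients mod 3: 1·t ≡ 2 (mod 3).
    So t ≡ 2 (mod 3).
    Then x = 6 + 7·2 = 20, valid modulo lcm(7, 3) = 21: x ≡ 20 (mod 21).
  Combine with x ≡ 8 (mod 11): since gcd(21, 11) = 1, we get a unique residue mod 231.
    Write x = 20 + 21·t and substitute into x ≡ 8 (mod 11): 21·t ≡ 8 − 20 = -12 (mod 11).
    Reduce coefficients mod 11: 10·t ≡ 10 (mod 11).
    The inverse of 10 mod 11 is 10 (since 10·10 = 100 = 9·11 + 1), so t ≡ 10·10 = 100 ≡ 1 (mod 11).
    Then x = 20 + 21·1 = 41, valid modulo lcm(21, 11) = 231: x ≡ 41 (mod 231).
Verify: 41 mod 7 = 6 ✓, 41 mod 3 = 2 ✓, 41 mod 11 = 8 ✓.

x ≡ 41 (mod 231).


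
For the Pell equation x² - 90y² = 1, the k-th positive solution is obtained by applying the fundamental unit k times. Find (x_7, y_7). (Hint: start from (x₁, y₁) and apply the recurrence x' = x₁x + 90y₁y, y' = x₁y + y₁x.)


Step 1: Find the fundamental solution (x₁, y₁) of x² - 90y² = 1.
  Expand √90 as a continued fraction. a₀ = ⌊√90⌋ = 9; iterate m_{k+1} = d_k·a_k − m_k, d_{k+1} = (90 − m_{k+1}²)/d_k, a_{k+1} = ⌊(a₀ + m_{k+1})/d_{k+1}⌋ (starting m₀ = 0, d₀ = 1), with convergents p_k = a_k·p_{k-1} + p_{k-2}, q_k = a_k·q_{k-1} + q_{k-2} (p₋₁ = 1, q₋₁ = 0):
  k = 0: a₀ = 9; p₀/q₀ = 9/1; p₀² − 90·q₀² = 81 − 90 = -9.
  k = 1: m = 9, d = 9, a = ⌊(9 + 9)/9⌋ = 2; p/q = (2·9 + 1)/(2·1 + 0) = 19/2; p² − 90·q² = 361 − 360 = 1.
  The first convergent with p² − 90·q² = 1 gives the fundamental solution (x₁, y₁) = (19, 2).
Step 2: Apply the recurrence (x_{n+1}, y_{n+1}) = (x₁x_n + 90y₁y_n, x₁y_n + y₁x_n) repeatedly.
  From (x_1, y_1) = (19, 2): x_2 = 19·19 + 90·2·2 = 721; y_2 = 19·2 + 2·19 = 76.
  From (x_2, y_2) = (721, 76): x_3 = 19·721 + 90·2·76 = 27379; y_3 = 19·76 + 2·721 = 2886.
  From (x_3, y_3) = (27379, 2886): x_4 = 19·27379 + 90·2·2886 = 1039681; y_4 = 19·2886 + 2·27379 = 109592.
  From (x_4, y_4) = (1039681, 109592): x_5 = 19·1039681 + 90·2·109592 = 39480499; y_5 = 19·109592 + 2·1039681 = 4161610.
  From (x_5, y_5) = (39480499, 4161610): x_6 = 19·39480499 + 90·2·4161610 = 1499219281; y_6 = 19·4161610 + 2·39480499 = 158031588.
  From (x_6, y_6) = (1499219281, 158031588): x_7 = 19·1499219281 + 90·2·158031588 = 56930852179; y_7 = 19·158031588 + 2·1499219281 = 6001038734.
Step 3: Verify x_7² - 90·y_7² = 3241121929827149048041 - 3241121929827149048040 = 1 (should be 1). ✓

(x_1, y_1) = (19, 2); (x_7, y_7) = (56930852179, 6001038734).


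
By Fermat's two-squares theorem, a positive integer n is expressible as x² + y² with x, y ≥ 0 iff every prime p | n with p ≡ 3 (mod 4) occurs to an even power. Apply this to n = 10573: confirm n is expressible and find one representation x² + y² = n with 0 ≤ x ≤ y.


Step 1: Factor n = 10573 = 97 · 109.
Step 2: Check the mod-4 condition on each prime factor: 97 ≡ 1 (mod 4), exponent 1; 109 ≡ 1 (mod 4), exponent 1.
All primes ≡ 3 (mod 4) appear to even exponent (or don't appear), so by the two-squares theorem n IS expressible as a sum of two squares.
Step 3: Build a representation. Here n = 97 · 109 is a product of primes ≡ 1 (mod 4). Each prime p ≡ 1 (mod 4) is itself a sum of two squares; find a² by testing p − a² for a perfect square:
  97: 97 − 1² = 96, 97 − 2² = 93, 97 − 3² = 88, 97 − 4² = 81 = 9² ⇒ 97 = 4² + 9².
  109: 109 − 1² = 108, 109 − 2² = 105, 109 − 3² = 100 = 10² ⇒ 109 = 3² + 10².
  Combine using the Brahmagupta–Fibonacci identity (a² + b²)(c² + d²) = (ac − bd)² + (ad + bc)² = (ac + bd)² + (ad − bc)²:
  97 · 109 = 10573: from (4² + 9²)(3² + 10²), take (4·3 − 9·10, 4·10 + 9·3) = (12 − 90, 40 + 27) = (-78, 67); dropping signs (only squares matter) gives (78, 67); check 78² + 67² = 6084 + 4489 = 10573 ✓.
Step 4: Order so x ≤ y and verify: 67² + 78² = 4489 + 6084 = 10573 = n. ✓

n = 10573 = 67² + 78² (one valid representation with x ≤ y).


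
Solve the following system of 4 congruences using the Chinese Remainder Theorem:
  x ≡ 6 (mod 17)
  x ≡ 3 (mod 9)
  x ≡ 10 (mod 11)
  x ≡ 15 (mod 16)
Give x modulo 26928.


Product of moduli M = 17 · 9 · 11 · 16 = 26928.
Merge one congruence at a time:
  Start: x ≡ 6 (mod 17).
  Combine with x ≡ 3 (mod 9); new modulus lcm = 153.
    Write x = 6 + 17·t and substitute into x ≡ 3 (mod 9): 17·t ≡ 3 − 6 = -3 (mod 9).
    Reduce coefficients mod 9: 8·t ≡ 6 (mod 9).
    The inverse of 8 mod 9 is 8 (since 8·8 = 64 = 7·9 + 1), so t ≡ 8·6 = 48 ≡ 3 (mod 9).
    Then x = 6 + 17·3 = 57, valid modulo lcm(17, 9) = 153: x ≡ 57 (mod 153).
  Combine with x ≡ 10 (mod 11); new modulus lcm = 1683.
    Write x = 57 + 153·t and substitute into x ≡ 10 (mod 11): 153·t ≡ 10 − 57 = -47 (mod 11).
    Reduce coefficients mod 11: 10·t ≡ 8 (mod 11).
    The inverse of 10 mod 11 is 10 (since 10·10 = 100 = 9·11 + 1), so t ≡ 10·8 = 80 ≡ 3 (mod 11).
    Then x = 57 + 153·3 = 516, valid modulo lcm(153, 11) = 1683: x ≡ 516 (mod 1683).
  Combine with x ≡ 15 (mod 16); new modulus lcm = 26928.
    Write x = 516 + 1683·t and substitute into x ≡ 15 (mod 16): 1683·t ≡ 15 − 516 = -501 (mod 16).
    Reduce coefficients mod 16: 3·t ≡ 11 (mod 16).
    The inverse of 3 mod 16 is 11 (since 3·11 = 33 = 2·16 + 1), so t ≡ 11·11 = 121 ≡ 9 (mod 16).
    Then x = 516 + 1683·9 = 15663, valid modulo lcm(1683, 16) = 26928: x ≡ 15663 (mod 26928).
Verify against each original: 15663 mod 17 = 6, 15663 mod 9 = 3, 15663 mod 11 = 10, 15663 mod 16 = 15.

x ≡ 15663 (mod 26928).


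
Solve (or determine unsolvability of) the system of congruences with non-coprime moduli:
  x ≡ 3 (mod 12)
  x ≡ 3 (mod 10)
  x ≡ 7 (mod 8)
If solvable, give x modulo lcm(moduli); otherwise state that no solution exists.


Moduli 12, 10, 8 are not pairwise coprime, so CRT works modulo lcm(m_i) when all pairwise compatibility conditions hold.
Pairwise compatibility: gcd(m_i, m_j) must divide a_i - a_j for every pair.
Merge one congruence at a time:
  Start: x ≡ 3 (mod 12).
  Combine with x ≡ 3 (mod 10): gcd(12, 10) = 2; 3 - 3 = 0, which IS divisible by 2, so compatible.
    Write x = 3 + 12·t and substitute into x ≡ 3 (mod 10): 12·t ≡ 3 − 3 = 0 (mod 10).
    Divide the congruence (and modulus) by g = 2: 6·t ≡ 0 (mod 5).
    Reduce coefficients mod 5: 1·t ≡ 0 (mod 5).
    So t ≡ 0 (mod 5).
    Then x = 3 + 12·0 = 3, valid modulo lcm(12, 10) = 60: x ≡ 3 (mod 60).
  Combine with x ≡ 7 (mod 8): gcd(60, 8) = 4; 7 - 3 = 4, which IS divisible by 4, so compatible.
    Write x = 3 + 60·t and substitute into x ≡ 7 (mod 8): 60·t ≡ 7 − 3 = 4 (mod 8).
    Divide the congruence (and modulus) by g = 4: 15·t ≡ 1 (mod 2).
    Reduce coefficients mod 2: 1·t ≡ 1 (mod 2).
    So t ≡ 1 (mod 2).
    Then x = 3 + 60·1 = 63, valid modulo lcm(60, 8) = 120: x ≡ 63 (mod 120).
Verify: 63 mod 12 = 3, 63 mod 10 = 3, 63 mod 8 = 7.

x ≡ 63 (mod 120).


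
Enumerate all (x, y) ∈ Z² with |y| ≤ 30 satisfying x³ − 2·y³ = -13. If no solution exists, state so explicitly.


The equation is x³ - 2y³ = -13. For fixed y, x³ = 2·y³ − 13, so a solution requires the RHS to be a perfect cube.
Strategy: iterate y from -30 to 30, compute RHS = 2·y³ − 13, and check whether it is a (positive or negative) perfect cube.
Check small values of y:
  y = 0: RHS = -13 is not a perfect cube.
  y = 1: RHS = -11 is not a perfect cube.
  y = -1: RHS = -15 is not a perfect cube.
  y = 2: RHS = 3 is not a perfect cube.
  y = -2: RHS = -29 is not a perfect cube.
  y = 3: RHS = 41 is not a perfect cube.
  y = -3: RHS = -67 is not a perfect cube.
Continuing the search up to |y| = 30 finds no solutions either.
No (x, y) in the scanned range satisfies the equation.

No integer solutions with |y| ≤ 30.


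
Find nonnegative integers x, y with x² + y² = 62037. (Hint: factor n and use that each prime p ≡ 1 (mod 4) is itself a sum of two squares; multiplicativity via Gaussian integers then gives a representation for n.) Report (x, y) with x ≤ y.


Step 1: Factor n = 62037 = 3^2 · 61 · 113.
Step 2: Check the mod-4 condition on each prime factor: 3 ≡ 3 (mod 4), exponent 2 (must be even); 61 ≡ 1 (mod 4), exponent 1; 113 ≡ 1 (mod 4), exponent 1.
All primes ≡ 3 (mod 4) appear to even exponent (or don't appear), so by the two-squares theorem n IS expressible as a sum of two squares.
Step 3: Build a representation. Group n = k² · m with k = 3 and m = 61 · 113 = 6893 (a product of primes ≡ 1 (mod 4)); a representation of m scales to one of n via (k·x)² + (k·y)² = k²(x² + y²). Each prime p ≡ 1 (mod 4) is itself a sum of two squares; find a² by testing p − a² for a perfect square:
  61: 61 − 1² = 60, 61 − 2² = 57, 61 − 3² = 52, 61 − 4² = 45, 61 − 5² = 36 = 6² ⇒ 61 = 5² + 6².
  113: 113 − 1² = 112, 113 − 2² = 109, 113 − 3² = 104, 113 − 4² = 97, 113 − 5² = 88, 113 − 6² = 77, 113 − 7² = 64 = 8² ⇒ 113 = 7² + 8².
  Combine using the Brahmagupta–Fibonacci identity (a² + b²)(c² + d²) = (ac − bd)² + (ad + bc)² = (ac + bd)² + (ad − bc)²:
  61 · 113 = 6893: from (5² + 6²)(7² + 8²), take (5·7 − 6·8, 5·8 + 6·7) = (35 − 48, 40 + 42) = (-13, 82); dropping signs (only squares matter) gives (13, 82); check 13² + 82² = 169 + 6724 = 6893 ✓.
  Scale by k = 3: (3·13, 3·82) = (39, 246).
Step 4: Order so x ≤ y and verify: 39² + 246² = 1521 + 60516 = 62037 = n. ✓

n = 62037 = 39² + 246² (one valid representation with x ≤ y).


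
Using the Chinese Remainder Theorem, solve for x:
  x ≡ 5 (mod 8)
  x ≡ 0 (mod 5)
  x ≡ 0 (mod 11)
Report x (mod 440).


Moduli 8, 5, 11 are pairwise coprime; by CRT there is a unique solution modulo M = 8 · 5 · 11 = 440.
Solve pairwise, accumulating the modulus:
  Start with x ≡ 5 (mod 8).
  Combine with x ≡ 0 (mod 5): since gcd(8, 5) = 1, we get a unique residue mod 40.
    Write x = 5 + 8·t and substitute into x ≡ 0 (mod 5): 8·t ≡ 0 − 5 = -5 (mod 5).
    Reduce coefficients mod 5: 3·t ≡ 0 (mod 5).
    The inverse of 3 mod 5 is 2 (since 3·2 = 6 = 1·5 + 1), so t ≡ 2·0 = 0 ≡ 0 (mod 5).
    Then x = 5 + 8·0 = 5, valid modulo lcm(8, 5) = 40: x ≡ 5 (mod 40).
  Combine with x ≡ 0 (mod 11): since gcd(40, 11) = 1, we get a unique residue mod 440.
    Write x = 5 + 40·t and substitute into x ≡ 0 (mod 11): 40·t ≡ 0 − 5 = -5 (mod 11).
    Reduce coefficients mod 11: 7·t ≡ 6 (mod 11).
    The inverse of 7 mod 11 is 8 (since 7·8 = 56 = 5·11 + 1), so t ≡ 8·6 = 48 ≡ 4 (mod 11).
    Then x = 5 + 40·4 = 165, valid modulo lcm(40, 11) = 440: x ≡ 165 (mod 440).
Verify: 165 mod 8 = 5 ✓, 165 mod 5 = 0 ✓, 165 mod 11 = 0 ✓.

x ≡ 165 (mod 440).


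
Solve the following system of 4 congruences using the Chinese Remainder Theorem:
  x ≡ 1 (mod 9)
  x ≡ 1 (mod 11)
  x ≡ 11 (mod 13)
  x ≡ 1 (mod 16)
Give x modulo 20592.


Product of moduli M = 9 · 11 · 13 · 16 = 20592.
Merge one congruence at a time:
  Start: x ≡ 1 (mod 9).
  Combine with x ≡ 1 (mod 11); new modulus lcm = 99.
    Write x = 1 + 9·t and substitute into x ≡ 1 (mod 11): 9·t ≡ 1 − 1 = 0 (mod 11).
    The inverse of 9 mod 11 is 5 (since 9·5 = 45 = 4·11 + 1), so t ≡ 5·0 = 0 ≡ 0 (mod 11).
    Then x = 1 + 9·0 = 1, valid modulo lcm(9, 11) = 99: x ≡ 1 (mod 99).
  Combine with x ≡ 11 (mod 13); new modulus lcm = 1287.
    Write x = 1 + 99·t and substitute into x ≡ 11 (mod 13): 99·t ≡ 11 − 1 = 10 (mod 13).
    Reduce coefficients mod 13: 8·t ≡ 10 (mod 13).
    The inverse of 8 mod 13 is 5 (since 8·5 = 40 = 3·13 + 1), so t ≡ 5·10 = 50 ≡ 11 (mod 13).
    Then x = 1 + 99·11 = 1090, valid modulo lcm(99, 13) = 1287: x ≡ 1090 (mod 1287).
  Combine with x ≡ 1 (mod 16); new modulus lcm = 20592.
    Write x = 1090 + 1287·t and substitute into x ≡ 1 (mod 16): 1287·t ≡ 1 − 1090 = -1089 (mod 16).
    Reduce coefficients mod 16: 7·t ≡ 15 (mod 16).
    The inverse of 7 mod 16 is 7 (since 7·7 = 49 = 3·16 + 1), so t ≡ 7·15 = 105 ≡ 9 (mod 16).
    Then x = 1090 + 1287·9 = 12673, valid modulo lcm(1287, 16) = 20592: x ≡ 12673 (mod 20592).
Verify against each original: 12673 mod 9 = 1, 12673 mod 11 = 1, 12673 mod 13 = 11, 12673 mod 16 = 1.

x ≡ 12673 (mod 20592).


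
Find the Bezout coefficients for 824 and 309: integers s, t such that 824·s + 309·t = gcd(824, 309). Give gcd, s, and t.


Euclidean algorithm on (824, 309) — divide until remainder is 0:
  824 = 2 · 309 + 206
  309 = 1 · 206 + 103
  206 = 2 · 103 + 0
gcd(824, 309) = 103.
Track Bezout coefficients alongside the remainders: start with r₀ = 824 = a·1 + b·0 (s = 1, t = 0) and r₁ = 309 = a·0 + b·1 (s = 0, t = 1); each new remainder r_{k+1} = r_{k-1} − q_k·r_k inherits s_{k+1} = s_{k-1} − q_k·s_k, t_{k+1} = t_{k-1} − q_k·t_k, so r_k = a·s_k + b·t_k at every step:
  q = 2: r = 206, s = 1 − 2·0 = 1, t = 0 − 2·1 = -2  (check: 824·1 + 309·(-2) = 206)
  q = 1: r = 103, s = 0 − 1·1 = -1, t = 1 − 1·(-2) = 3  (check: 824·(-1) + 309·3 = 103)
The row with r = 103 (the gcd) gives the Bezout coefficients s = -1, t = 3.
Result: 824 · (-1) + 309 · (3) = 103.

gcd(824, 309) = 103; s = -1, t = 3 (check: 824·(-1) + 309·3 = 103).
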